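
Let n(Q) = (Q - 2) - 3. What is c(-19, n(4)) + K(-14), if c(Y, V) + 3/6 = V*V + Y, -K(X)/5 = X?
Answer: 103/2 ≈ 51.500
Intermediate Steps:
n(Q) = -5 + Q (n(Q) = (-2 + Q) - 3 = -5 + Q)
K(X) = -5*X
c(Y, V) = -½ + Y + V² (c(Y, V) = -½ + (V*V + Y) = -½ + (V² + Y) = -½ + (Y + V²) = -½ + Y + V²)
c(-19, n(4)) + K(-14) = (-½ - 19 + (-5 + 4)²) - 5*(-14) = (-½ - 19 + (-1)²) + 70 = (-½ - 19 + 1) + 70 = -37/2 + 70 = 103/2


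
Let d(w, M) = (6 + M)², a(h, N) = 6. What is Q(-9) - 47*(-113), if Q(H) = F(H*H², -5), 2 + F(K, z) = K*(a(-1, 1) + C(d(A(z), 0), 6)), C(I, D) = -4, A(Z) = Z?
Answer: 3851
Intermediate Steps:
F(K, z) = -2 + 2*K (F(K, z) = -2 + K*(6 - 4) = -2 + K*2 = -2 + 2*K)
Q(H) = -2 + 2*H³ (Q(H) = -2 + 2*(H*H²) = -2 + 2*H³)
Q(-9) - 47*(-113) = (-2 + 2*(-9)³) - 47*(-113) = (-2 + 2*(-729)) + 5311 = (-2 - 1458) + 5311 = -1460 + 5311 = 3851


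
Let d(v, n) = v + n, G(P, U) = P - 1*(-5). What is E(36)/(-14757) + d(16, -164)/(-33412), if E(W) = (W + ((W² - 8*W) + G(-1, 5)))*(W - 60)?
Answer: 70213555/41088407 ≈ 1.7088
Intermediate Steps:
G(P, U) = 5 + P (G(P, U) = P + 5 = 5 + P)
E(W) = (-60 + W)*(4 + W² - 7*W) (E(W) = (W + ((W² - 8*W) + (5 - 1)))*(W - 60) = (W + ((W² - 8*W) + 4))*(-60 + W) = (W + (4 + W² - 8*W))*(-60 + W) = (4 + W² - 7*W)*(-60 + W) = (-60 + W)*(4 + W² - 7*W))
d(v, n) = n + v
E(36)/(-14757) + d(16, -164)/(-33412) = (-240 + 36³ - 67*36² + 424*36)/(-14757) + (-164 + 16)/(-33412) = (-240 + 46656 - 67*1296 + 15264)*(-1/14757) - 148*(-1/33412) = (-240 + 46656 - 86832 + 15264)*(-1/14757) + 37/8353 = -25152*(-1/14757) + 37/8353 = 8384/4919 + 37/8353 = 70213555/41088407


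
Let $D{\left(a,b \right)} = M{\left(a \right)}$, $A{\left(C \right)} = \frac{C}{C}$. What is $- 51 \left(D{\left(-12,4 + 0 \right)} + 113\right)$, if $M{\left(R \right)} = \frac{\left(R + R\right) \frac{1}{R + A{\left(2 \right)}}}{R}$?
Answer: $- \frac{63291}{11} \approx -5753.7$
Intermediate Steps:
$A{\left(C \right)} = 1$
$M{\left(R \right)} = \frac{2}{1 + R}$ ($M{\left(R \right)} = \frac{\left(R + R\right) \frac{1}{R + 1}}{R} = \frac{2 R \frac{1}{1 + R}}{R} = \frac{2}{1 + R}$)
$D{\left(a,b \right)} = \frac{2}{1 + a}$
$- 51 \left(D{\left(-12,4 + 0 \right)} + 113\right) = - 51 \left(\frac{2}{1 - 12} + 113\right) = - 51 \left(\frac{2}{-11} + 113\right) = - 51 \left(2 \left(- \frac{1}{11}\right) + 113\right) = - 51 \left(- \frac{2}{11} + 113\right) = \left(-51\right) \frac{1241}{11} = - \frac{63291}{11}$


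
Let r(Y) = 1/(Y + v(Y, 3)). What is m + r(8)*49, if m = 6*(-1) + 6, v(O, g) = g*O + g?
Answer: 7/5 ≈ 1.4000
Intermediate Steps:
v(O, g) = g + O*g (v(O, g) = O*g + g = g + O*g)
r(Y) = 1/(3 + 4*Y) (r(Y) = 1/(Y + 3*(1 + Y)) = 1/(Y + (3 + 3*Y)) = 1/(3 + 4*Y))
m = 0 (m = -6 + 6 = 0)
m + r(8)*49 = 0 + 49/(3 + 4*8) = 0 + 49/(3 + 32) = 0 + 49/35 = 0 + (1/35)*49 = 0 + 7/5 = 7/5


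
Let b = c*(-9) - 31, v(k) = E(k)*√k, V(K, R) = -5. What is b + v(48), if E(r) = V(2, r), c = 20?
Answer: -211 - 20*√3 ≈ -245.64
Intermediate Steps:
E(r) = -5
v(k) = -5*√k
b = -211 (b = 20*(-9) - 31 = -180 - 31 = -211)
b + v(48) = -211 - 20*√3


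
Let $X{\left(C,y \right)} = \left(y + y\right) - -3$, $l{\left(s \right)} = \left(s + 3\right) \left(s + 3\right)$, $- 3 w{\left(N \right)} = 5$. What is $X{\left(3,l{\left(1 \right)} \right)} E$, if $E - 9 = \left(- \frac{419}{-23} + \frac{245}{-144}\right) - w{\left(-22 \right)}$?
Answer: $\frac{3151015}{3312} \approx 951.39$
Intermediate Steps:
$w{\left(N \right)} = - \frac{5}{3}$ ($w{\left(N \right)} = \left(- \frac{1}{3}\right) 5 = - \frac{5}{3}$)
$l{\left(s \right)} = \left(3 + s\right)^{2}$ ($l{\left(s \right)} = \left(3 + s\right) \left(3 + s\right) = \left(3 + s\right)^{2}$)
$E = \frac{90029}{3312}$ ($E = 9 + \left(\left(- \frac{419}{-23} + \frac{245}{-144}\right) - - \frac{5}{3}\right) = 9 + \left(\left(\left(-419\right) \left(- \frac{1}{23}\right) + 245 \left(- \frac{1}{144}\right)\right) + \frac{5}{3}\right) = 9 + \left(\left(\frac{419}{23} - \frac{245}{144}\right) + \frac{5}{3}\right) = 9 + \left(\frac{54701}{3312} + \frac{5}{3}\right) = 9 + \frac{60221}{3312} = \frac{90029}{3312} \approx 27.183$)
$X{\left(C,y \right)} = 3 + 2 y$ ($X{\left(C,y \right)} = 2 y + 3 = 3 + 2 y$)
$X{\left(3,l{\left(1 \right)} \right)} E = \left(3 + 2 \left(3 + 1\right)^{2}\right) \frac{90029}{3312} = \left(3 + 2 \cdot 4^{2}\right) \frac{90029}{3312} = \left(3 + 2 \cdot 16\right) \frac{90029}{3312} = \left(3 + 32\right) \frac{90029}{3312} = 35 \cdot \frac{90029}{3312} = \frac{3151015}{3312}$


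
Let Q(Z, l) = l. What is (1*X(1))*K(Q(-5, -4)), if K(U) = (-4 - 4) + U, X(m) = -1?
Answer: 12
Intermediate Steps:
K(U) = -8 + U
(1*X(1))*K(Q(-5, -4)) = (1*(-1))*(-8 - 4) = -1*(-12) = 12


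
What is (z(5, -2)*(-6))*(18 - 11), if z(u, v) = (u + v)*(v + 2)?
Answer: 0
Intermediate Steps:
z(u, v) = (2 + v)*(u + v) (z(u, v) = (u + v)*(2 + v) = (2 + v)*(u + v))
(z(5, -2)*(-6))*(18 - 11) = (((-2)² + 2*5 + 2*(-2) + 5*(-2))*(-6))*(18 - 11) = ((4 + 10 - 4 - 10)*(-6))*7 = (0*(-6))*7 = 0*7 = 0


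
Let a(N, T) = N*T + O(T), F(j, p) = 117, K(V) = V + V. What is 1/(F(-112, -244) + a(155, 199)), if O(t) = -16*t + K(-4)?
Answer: 1/27770 ≈ 3.6010e-5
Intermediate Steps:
K(V) = 2*V
O(t) = -8 - 16*t (O(t) = -16*t + 2*(-4) = -16*t - 8 = -8 - 16*t)
a(N, T) = -8 - 16*T + N*T (a(N, T) = N*T + (-8 - 16*T) = -8 - 16*T + N*T)
1/(F(-112, -244) + a(155, 199)) = 1/(117 + (-8 - 16*199 + 155*199)) = 1/(117 + (-8 - 3184 + 30845)) = 1/(117 + 27653) = 1/27770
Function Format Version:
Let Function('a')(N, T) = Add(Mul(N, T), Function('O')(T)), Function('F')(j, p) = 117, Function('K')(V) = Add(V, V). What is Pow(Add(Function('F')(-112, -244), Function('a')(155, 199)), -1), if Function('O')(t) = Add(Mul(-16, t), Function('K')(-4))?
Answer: Rational(1, 27770) ≈ 3.6010e-5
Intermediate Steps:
Function('K')(V) = Mul(2, V)
Function('O')(t) = Add(-8, Mul(-16, t)) (Function('O')(t) = Add(Mul(-16, t), Mul(2, -4)) = Add(Mul(-16, t), -8) = Add(-8, Mul(-16, t)))
Function('a')(N, T) = Add(-8, Mul(-16, T), Mul(N, T)) (Function('a')(N, T) = Add(Mul(N, T), Add(-8, Mul(-16, T))) = Add(-8, Mul(-16, T), Mul(N, T)))
Pow(Add(Function('F')(-112, -244), Function('a')(155, 199)), -1) = Pow(Add(117, Add(-8, Mul(-16, 199), Mul(155, 199))), -1) = Pow(Add(117, Add(-8, -3184, 30845)), -1) = Pow(Add(117, 27653), -1) = Pow(27770, -1) = Rational(1, 27770)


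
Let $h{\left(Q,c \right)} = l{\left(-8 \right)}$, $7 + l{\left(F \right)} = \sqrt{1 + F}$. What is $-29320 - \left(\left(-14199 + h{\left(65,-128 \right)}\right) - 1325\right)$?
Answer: $-13789 - i \sqrt{7} \approx -13789.0 - 2.6458 i$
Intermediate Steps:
$l{\left(F \right)} = -7 + \sqrt{1 + F}$
$h{\left(Q,c \right)} = -7 + i \sqrt{7}$ ($h{\left(Q,c \right)} = -7 + \sqrt{1 - 8} = -7 + \sqrt{-7} = -7 + i \sqrt{7}$)
$-29320 - \left(\left(-14199 + h{\left(65,-128 \right)}\right) - 1325\right) = -29320 - \left(\left(-14199 - \left(7 - i \sqrt{7}\right)\right) - 1325\right) = -29320 - \left(\left(-14206 + i \sqrt{7}\right) - 1325\right) = -29320 - \left(-15531 + i \sqrt{7}\right) = -29320 + \left(15531 - i \sqrt{7}\right) = -13789 - i \sqrt{7}$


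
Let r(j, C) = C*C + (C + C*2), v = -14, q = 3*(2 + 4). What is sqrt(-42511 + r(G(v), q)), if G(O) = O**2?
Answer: I*sqrt(42133) ≈ 205.26*I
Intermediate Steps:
q = 18 (q = 3*6 = 18)
r(j, C) = C**2 + 3*C (r(j, C) = C**2 + (C + 2*C) = C**2 + 3*C)
sqrt(-42511 + r(G(v), q)) = sqrt(-42511 + 18*(3 + 18)) = sqrt(-42511 + 18*21) = sqrt(-42511 + 378) = sqrt(-42133) = I*sqrt(42133)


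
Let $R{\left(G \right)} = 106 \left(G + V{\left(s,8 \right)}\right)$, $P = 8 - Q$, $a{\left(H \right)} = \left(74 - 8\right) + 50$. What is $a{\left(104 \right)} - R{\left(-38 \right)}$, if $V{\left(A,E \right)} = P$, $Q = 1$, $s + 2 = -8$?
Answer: $3402$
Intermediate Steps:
$s = -10$ ($s = -2 - 8 = -10$)
$a{\left(H \right)} = 116$ ($a{\left(H \right)} = 66 + 50 = 116$)
$P = 7$ ($P = 8 - 1 = 7$)
$V{\left(A,E \right)} = 7$
$R{\left(G \right)} = 742 + 106 G$ ($R{\left(G \right)} = 106 \left(G + 7\right) = 106 \left(7 + G\right) = 742 + 106 G$)
$a{\left(104 \right)} - R{\left(-38 \right)} = 116 - \left(742 + 106 \left(-38\right)\right) = 116 - \left(742 - 4028\right) = 116 - -3286 = 116 + 3286 = 3402$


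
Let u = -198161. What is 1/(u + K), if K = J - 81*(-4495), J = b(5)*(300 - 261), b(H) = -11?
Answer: 1/165505 ≈ 6.0421e-6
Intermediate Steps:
J = -429 (J = -11*(300 - 261) = -11*39 = -429)
K = 363666 (K = -429 - 81*(-4495) = -429 + 364095 = 363666)
1/(u + K) = 1/(-198161 + 363666) = 1/165505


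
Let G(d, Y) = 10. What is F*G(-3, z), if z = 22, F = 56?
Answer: 560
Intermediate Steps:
F*G(-3, z) = 56*10 = 560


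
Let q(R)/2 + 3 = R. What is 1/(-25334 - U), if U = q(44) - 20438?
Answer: -1/4978 ≈ -0.00020088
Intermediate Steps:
q(R) = -6 + 2*R
U = -20356 (U = (-6 + 2*44) - 20438 = (-6 + 88) - 20438 = 82 - 20438 = -20356)
1/(-25334 - U) = 1/(-25334 - 1*(-20356)) = 1/(-25334 + 20356) = 1/(-4978) = -1/4978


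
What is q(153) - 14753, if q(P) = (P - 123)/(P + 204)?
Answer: -1755597/119 ≈ -14753.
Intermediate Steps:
q(P) = (-123 + P)/(204 + P)
q(153) - 14753 = (-123 + 153)/(204 + 153) - 14753 = 30/357 - 14753 = (1/357)*30 - 14753 = 10/119 - 14753 = -1755597/119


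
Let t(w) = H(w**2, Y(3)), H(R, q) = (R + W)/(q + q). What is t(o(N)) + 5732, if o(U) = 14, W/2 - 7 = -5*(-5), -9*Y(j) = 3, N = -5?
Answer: 5342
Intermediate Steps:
Y(j) = -1/3 (Y(j) = -1/9*3 = -1/3)
W = 64 (W = 14 + 2*(-5*(-5)) = 14 + 2*25 = 14 + 50 = 64)
H(R, q) = (64 + R)/(2*q) (H(R, q) = (R + 64)/(q + q) = (64 + R)/((2*q)) = (64 + R)*(1/(2*q)) = (64 + R)/(2*q))
t(w) = -96 - 3*w**2/2 (t(w) = (64 + w**2)/(2*(-1/3)) = (1/2)*(-3)*(64 + w**2) = -96 - 3*w**2/2)
t(o(N)) + 5732 = (-96 - 3/2*14**2) + 5732 = (-96 - 3/2*196) + 5732 = (-96 - 294) + 5732 = -390 + 5732 = 5342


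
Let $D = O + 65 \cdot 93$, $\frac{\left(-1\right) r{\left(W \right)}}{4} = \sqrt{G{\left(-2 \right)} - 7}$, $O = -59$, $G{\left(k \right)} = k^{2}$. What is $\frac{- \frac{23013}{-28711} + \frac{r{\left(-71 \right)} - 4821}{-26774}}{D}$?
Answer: $\frac{754565793}{4601487967604} + \frac{i \sqrt{3}}{40067291} \approx 0.00016398 + 4.3229 \cdot 10^{-8} i$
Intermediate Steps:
$r{\left(W \right)} = - 4 i \sqrt{3}$ ($r{\left(W \right)} = - 4 \sqrt{\left(-2\right)^{2} - 7} = - 4 \sqrt{4 - 7} = - 4 \sqrt{-3} = - 4 i \sqrt{3}$)
$D = 5986$ ($D = -59 + 65 \cdot 93 = -59 + 6045 = 5986$)
$\frac{- \frac{23013}{-28711} + \frac{r{\left(-71 \right)} - 4821}{-26774}}{D} = \frac{- \frac{23013}{-28711} + \frac{- 4 i \sqrt{3} - 4821}{-26774}}{5986} = \left(\left(-23013\right) \left(- \frac{1}{28711}\right) + \left(- 4 i \sqrt{3} - 4821\right) \left(- \frac{1}{26774}\right)\right) \frac{1}{5986} = \left(\frac{23013}{28711} + \left(-4821 - 4 i \sqrt{3}\right) \left(- \frac{1}{26774}\right)\right) \frac{1}{5986} = \left(\frac{23013}{28711} + \left(\frac{4821}{26774} + \frac{2 i \sqrt{3}}{13387}\right)\right) \frac{1}{5986} = \left(\frac{754565793}{768708314} + \frac{2 i \sqrt{3}}{13387}\right) \frac{1}{5986} = \frac{754565793}{4601487967604} + \frac{i \sqrt{3}}{40067291}$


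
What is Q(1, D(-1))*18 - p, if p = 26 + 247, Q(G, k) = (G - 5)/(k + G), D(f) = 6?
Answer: -1983/7 ≈ -283.29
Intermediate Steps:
Q(G, k) = (-5 + G)/(G + k)
p = 273
Q(1, D(-1))*18 - p = ((-5 + 1)/(1 + 6))*18 - 1*273 = (-4/7)*18 - 273 = ((⅐)*(-4))*18 - 273 = -4/7*18 - 273 = -72/7 - 273 = -1983/7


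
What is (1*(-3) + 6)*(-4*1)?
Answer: -12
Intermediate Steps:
(1*(-3) + 6)*(-4*1) = (-3 + 6)*(-4) = 3*(-4) = -12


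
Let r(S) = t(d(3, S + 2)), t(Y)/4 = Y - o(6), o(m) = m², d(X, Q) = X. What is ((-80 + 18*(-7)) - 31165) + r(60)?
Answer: -31503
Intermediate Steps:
t(Y) = -144 + 4*Y (t(Y) = 4*(Y - 1*6²) = 4*(Y - 1*36) = 4*(Y - 36) = 4*(-36 + Y) = -144 + 4*Y)
r(S) = -132 (r(S) = -144 + 4*3 = -144 + 12 = -132)
((-80 + 18*(-7)) - 31165) + r(60) = ((-80 + 18*(-7)) - 31165) - 132 = ((-80 - 126) - 31165) - 132 = (-206 - 31165) - 132 = -31371 - 132 = -31503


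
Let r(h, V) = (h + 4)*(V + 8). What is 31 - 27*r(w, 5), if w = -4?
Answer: 31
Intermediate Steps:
r(h, V) = (4 + h)*(8 + V)
31 - 27*r(w, 5) = 31 - 27*(32 + 4*5 + 8*(-4) + 5*(-4)) = 31 - 27*(32 + 20 - 32 - 20) = 31 - 27*0 = 31 + 0 = 31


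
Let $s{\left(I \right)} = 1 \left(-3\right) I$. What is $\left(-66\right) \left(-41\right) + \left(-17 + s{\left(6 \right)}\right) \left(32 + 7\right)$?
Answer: $1341$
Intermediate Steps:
$s{\left(I \right)} = - 3 I$
$\left(-66\right) \left(-41\right) + \left(-17 + s{\left(6 \right)}\right) \left(32 + 7\right) = \left(-66\right) \left(-41\right) + \left(-17 - 18\right) \left(32 + 7\right) = 2706 + \left(-17 - 18\right) 39 = 2706 - 1365 = 1341$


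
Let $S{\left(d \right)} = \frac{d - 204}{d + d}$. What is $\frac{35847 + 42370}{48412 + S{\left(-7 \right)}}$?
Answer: $\frac{1095038}{677979} \approx 1.6152$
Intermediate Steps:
$S{\left(d \right)} = \frac{-204 + d}{2 d}$
$\frac{35847 + 42370}{48412 + S{\left(-7 \right)}} = \frac{35847 + 42370}{48412 + \frac{-204 - 7}{2 \left(-7\right)}} = \frac{78217}{48412 + \frac{1}{2} \left(- \frac{1}{7}\right) \left(-211\right)} = \frac{78217}{48412 + \frac{211}{14}} = \frac{78217}{\frac{677979}{14}} = 78217 \cdot \frac{14}{677979} = \frac{1095038}{677979}$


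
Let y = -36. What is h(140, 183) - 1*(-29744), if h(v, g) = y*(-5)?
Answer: 29924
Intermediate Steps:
h(v, g) = 180 (h(v, g) = -36*(-5) = 180)
h(140, 183) - 1*(-29744) = 180 - 1*(-29744) = 180 + 29744 = 29924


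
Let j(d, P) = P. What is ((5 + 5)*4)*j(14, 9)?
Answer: 360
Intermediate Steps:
((5 + 5)*4)*j(14, 9) = ((5 + 5)*4)*9 = (10*4)*9 = 40*9 = 360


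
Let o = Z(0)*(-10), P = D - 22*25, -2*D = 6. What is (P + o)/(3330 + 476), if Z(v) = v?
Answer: -553/3806 ≈ -0.14530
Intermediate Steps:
D = -3 (D = -½*6 = -3)
P = -553 (P = -3 - 22*25 = -3 - 550 = -553)
o = 0 (o = 0*(-10) = 0)
(P + o)/(3330 + 476) = (-553 + 0)/(3330 + 476) = -553/3806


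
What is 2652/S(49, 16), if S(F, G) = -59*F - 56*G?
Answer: -2652/3787 ≈ -0.70029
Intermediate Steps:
2652/S(49, 16) = 2652/(-59*49 - 56*16) = 2652/(-2891 - 896) = 2652/(-3787) = 2652*(-1/3787) = -2652/3787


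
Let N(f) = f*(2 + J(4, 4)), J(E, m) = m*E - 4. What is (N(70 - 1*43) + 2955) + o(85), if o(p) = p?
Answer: 3418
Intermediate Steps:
J(E, m) = -4 + E*m (J(E, m) = E*m - 4 = -4 + E*m)
N(f) = 14*f (N(f) = f*(2 + (-4 + 4*4)) = f*(2 + (-4 + 16)) = f*(2 + 12) = f*14 = 14*f)
(N(70 - 1*43) + 2955) + o(85) = (14*(70 - 1*43) + 2955) + 85 = (14*(70 - 43) + 2955) + 85 = (14*27 + 2955) + 85 = (378 + 2955) + 85 = 3333 + 85 = 3418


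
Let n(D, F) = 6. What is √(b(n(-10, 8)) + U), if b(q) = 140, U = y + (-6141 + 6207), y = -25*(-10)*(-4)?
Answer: I*√794 ≈ 28.178*I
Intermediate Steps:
y = -1000 (y = 250*(-4) = -1000)
U = -934 (U = -1000 + (-6141 + 6207) = -1000 + 66 = -934)
√(b(n(-10, 8)) + U) = √(140 - 934) = √(-794) = I*√794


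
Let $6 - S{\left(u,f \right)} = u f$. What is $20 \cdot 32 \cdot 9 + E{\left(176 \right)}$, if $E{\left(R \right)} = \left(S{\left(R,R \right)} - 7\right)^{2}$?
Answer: $959580289$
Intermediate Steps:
$S{\left(u,f \right)} = 6 - f u$ ($S{\left(u,f \right)} = 6 - u f = 6 - f u$)
$E{\left(R \right)} = \left(-1 - R^{2}\right)^{2}$ ($E{\left(R \right)} = \left(\left(6 - R R\right) - 7\right)^{2} = \left(\left(6 - R^{2}\right) - 7\right)^{2} = \left(-1 - R^{2}\right)^{2}$)
$20 \cdot 32 \cdot 9 + E{\left(176 \right)} = 20 \cdot 32 \cdot 9 + \left(1 + 176^{2}\right)^{2} = 640 \cdot 9 + \left(1 + 30976\right)^{2} = 5760 + 30977^{2} = 5760 + 959574529 = 959580289$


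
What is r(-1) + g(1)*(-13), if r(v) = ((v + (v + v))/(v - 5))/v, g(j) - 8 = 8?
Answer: -417/2 ≈ -208.50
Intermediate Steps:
g(j) = 16 (g(j) = 8 + 8 = 16)
r(v) = 3/(-5 + v) (r(v) = ((v + 2*v)/(-5 + v))/v = ((3*v)/(-5 + v))/v = (3*v/(-5 + v))/v = 3/(-5 + v))
r(-1) + g(1)*(-13) = 3/(-5 - 1) + 16*(-13) = 3/(-6) - 208 = 3*(-⅙) - 208 = -½ - 208 = -417/2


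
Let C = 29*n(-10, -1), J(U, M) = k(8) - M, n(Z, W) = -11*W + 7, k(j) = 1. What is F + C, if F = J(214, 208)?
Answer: 315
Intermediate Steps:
n(Z, W) = 7 - 11*W
J(U, M) = 1 - M
C = 522 (C = 29*(7 - 11*(-1)) = 29*(7 + 11) = 29*18 = 522)
F = -207 (F = 1 - 1*208 = 1 - 208 = -207)
F + C = -207 + 522 = 315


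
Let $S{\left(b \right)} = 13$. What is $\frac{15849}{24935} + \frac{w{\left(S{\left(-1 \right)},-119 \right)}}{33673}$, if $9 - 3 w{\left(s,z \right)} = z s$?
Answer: $\frac{1639848991}{2518908765} \approx 0.65102$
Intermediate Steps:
$w{\left(s,z \right)} = 3 - \frac{s z}{3}$ ($w{\left(s,z \right)} = 3 - \frac{z s}{3} = 3 - \frac{s z}{3}$)
$\frac{15849}{24935} + \frac{w{\left(S{\left(-1 \right)},-119 \right)}}{33673} = \frac{15849}{24935} + \frac{3 - \frac{13}{3} \left(-119\right)}{33673} = 15849 \cdot \frac{1}{24935} + \left(3 + \frac{1547}{3}\right) \frac{1}{33673} = \frac{15849}{24935} + \frac{1556}{3} \cdot \frac{1}{33673} = \frac{15849}{24935} + \frac{1556}{101019} = \frac{1639848991}{2518908765}$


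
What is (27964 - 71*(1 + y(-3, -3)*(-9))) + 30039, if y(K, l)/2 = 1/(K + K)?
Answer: 57719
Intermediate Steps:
y(K, l) = 1/K (y(K, l) = 2/(K + K) = 2/((2*K)) = 2*(1/(2*K)) = 1/K)
(27964 - 71*(1 + y(-3, -3)*(-9))) + 30039 = (27964 - 71*(1 - 9/(-3))) + 30039 = (27964 - 71*(1 - ⅓*(-9))) + 30039 = (27964 - 71*(1 + 3)) + 30039 = (27964 - 71*4) + 30039 = (27964 - 284) + 30039 = 27680 + 30039 = 57719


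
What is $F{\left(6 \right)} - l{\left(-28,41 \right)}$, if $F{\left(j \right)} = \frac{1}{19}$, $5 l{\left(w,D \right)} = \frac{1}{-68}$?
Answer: $\frac{359}{6460} \approx 0.055573$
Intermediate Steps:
$l{\left(w,D \right)} = - \frac{1}{340}$ ($l{\left(w,D \right)} = \frac{1}{5 \left(-68\right)} = \frac{1}{5} \left(- \frac{1}{68}\right) = - \frac{1}{340}$)
$F{\left(j \right)} = \frac{1}{19}$
$F{\left(6 \right)} - l{\left(-28,41 \right)} = \frac{1}{19} - - \frac{1}{340} = \frac{1}{19} + \frac{1}{340} = \frac{359}{6460}$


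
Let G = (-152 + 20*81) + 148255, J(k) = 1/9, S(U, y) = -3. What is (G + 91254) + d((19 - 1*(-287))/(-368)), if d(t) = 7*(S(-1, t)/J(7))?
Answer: 240788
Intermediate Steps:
J(k) = ⅑
d(t) = -189 (d(t) = 7*(-3/⅑) = 7*(-3*9) = 7*(-27) = -189)
G = 149723 (G = (-152 + 1620) + 148255 = 1468 + 148255 = 149723)
(G + 91254) + d((19 - 1*(-287))/(-368)) = (149723 + 91254) - 189 = 240977 - 189 = 240788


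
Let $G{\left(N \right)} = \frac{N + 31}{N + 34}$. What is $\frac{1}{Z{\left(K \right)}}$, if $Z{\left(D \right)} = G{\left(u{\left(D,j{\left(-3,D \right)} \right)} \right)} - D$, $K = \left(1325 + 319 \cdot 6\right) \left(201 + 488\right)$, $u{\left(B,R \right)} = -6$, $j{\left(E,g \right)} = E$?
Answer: $- \frac{28}{62486763} \approx -4.4809 \cdot 10^{-7}$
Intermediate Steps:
$G{\left(N \right)} = \frac{31 + N}{34 + N}$
$K = 2231671$ ($K = \left(1325 + 1914\right) 689 = 3239 \cdot 689 = 2231671$)
$Z{\left(D \right)} = \frac{25}{28} - D$ ($Z{\left(D \right)} = \frac{31 - 6}{34 - 6} - D = \frac{1}{28} \cdot 25 - D = \frac{25}{28} - D$)
$\frac{1}{Z{\left(K \right)}} = \frac{1}{\frac{25}{28} - 2231671} = \frac{1}{- \frac{62486763}{28}} = - \frac{28}{62486763}$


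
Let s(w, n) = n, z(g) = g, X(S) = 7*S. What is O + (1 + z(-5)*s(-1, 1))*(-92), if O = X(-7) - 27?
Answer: 292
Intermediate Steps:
O = -76 (O = 7*(-7) - 27 = -49 - 27 = -76)
O + (1 + z(-5)*s(-1, 1))*(-92) = -76 + (1 - 5*1)*(-92) = -76 + (1 - 5)*(-92) = -76 - 4*(-92) = -76 + 368 = 292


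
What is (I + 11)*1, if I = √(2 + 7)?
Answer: 14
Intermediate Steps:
I = 3 (I = √9 = 3)
(I + 11)*1 = (3 + 11)*1 = 14*1 = 14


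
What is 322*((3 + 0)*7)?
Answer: 6762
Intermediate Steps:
322*((3 + 0)*7) = 322*(3*7) = 322*21 = 6762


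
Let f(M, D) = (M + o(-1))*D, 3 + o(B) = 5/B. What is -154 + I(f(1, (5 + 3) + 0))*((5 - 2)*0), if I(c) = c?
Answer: -154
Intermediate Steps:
o(B) = -3 + 5/B
f(M, D) = D*(-8 + M) (f(M, D) = (M + (-3 + 5/(-1)))*D = (M + (-3 + 5*(-1)))*D = (M + (-3 - 5))*D = (M - 8)*D = (-8 + M)*D = D*(-8 + M))
-154 + I(f(1, (5 + 3) + 0))*((5 - 2)*0) = -154 + (((5 + 3) + 0)*(-8 + 1))*((5 - 2)*0) = -154 + ((8 + 0)*(-7))*(3*0) = -154 + (8*(-7))*0 = -154 - 56*0 = -154 + 0 = -154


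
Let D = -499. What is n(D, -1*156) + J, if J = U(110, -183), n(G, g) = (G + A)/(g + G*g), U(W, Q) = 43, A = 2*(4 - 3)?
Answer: 3340087/77688 ≈ 42.994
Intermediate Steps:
A = 2 (A = 2*1 = 2)
n(G, g) = (2 + G)/(g + G*g) (n(G, g) = (G + 2)/(g + G*g) = (2 + G)/(g + G*g))
J = 43
n(D, -1*156) + J = (2 - 499)/(((-1*156))*(1 - 499)) + 43 = -497/(-156*(-498)) + 43 = -1/156*(-1/498)*(-497) + 43 = -497/77688 + 43 = 3340087/77688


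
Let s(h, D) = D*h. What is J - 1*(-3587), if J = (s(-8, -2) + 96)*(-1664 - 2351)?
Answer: -446093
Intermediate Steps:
J = -449680 (J = (-2*(-8) + 96)*(-1664 - 2351) = (16 + 96)*(-4015) = 112*(-4015) = -449680)
J - 1*(-3587) = -449680 - 1*(-3587) = -449680 + 3587 = -446093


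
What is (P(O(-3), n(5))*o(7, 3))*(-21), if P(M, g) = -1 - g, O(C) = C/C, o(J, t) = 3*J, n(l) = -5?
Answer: -1764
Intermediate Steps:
O(C) = 1
(P(O(-3), n(5))*o(7, 3))*(-21) = ((-1 - 1*(-5))*(3*7))*(-21) = ((-1 + 5)*21)*(-21) = (4*21)*(-21) = 84*(-21) = -1764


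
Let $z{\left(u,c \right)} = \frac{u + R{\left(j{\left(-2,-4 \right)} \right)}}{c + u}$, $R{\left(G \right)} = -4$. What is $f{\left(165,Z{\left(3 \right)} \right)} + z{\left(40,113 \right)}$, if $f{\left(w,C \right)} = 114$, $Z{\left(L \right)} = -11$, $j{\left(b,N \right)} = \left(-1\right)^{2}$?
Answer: $\frac{1942}{17} \approx 114.24$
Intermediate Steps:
$j{\left(b,N \right)} = 1$
$z{\left(u,c \right)} = \frac{-4 + u}{c + u}$ ($z{\left(u,c \right)} = \frac{u - 4}{c + u} = \frac{-4 + u}{c + u}$)
$f{\left(165,Z{\left(3 \right)} \right)} + z{\left(40,113 \right)} = 114 + \frac{-4 + 40}{113 + 40} = 114 + \frac{1}{153} \cdot 36 = 114 + \frac{4}{17} = \frac{1942}{17}$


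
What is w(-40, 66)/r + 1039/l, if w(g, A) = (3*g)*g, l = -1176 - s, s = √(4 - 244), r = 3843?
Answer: 26997409/73829154 + 1039*I*√15/345804 ≈ 0.36567 + 0.011637*I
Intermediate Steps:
s = 4*I*√15 (s = √(-240) = 4*I*√15 ≈ 15.492*I)
l = -1176 - 4*I*√15 ≈ -1176.0 - 15.492*I
w(g, A) = 3*g²
w(-40, 66)/r + 1039/l = (3*(-40)²)/3843 + 1039/(-1176 - 4*I*√15) = (3*1600)*(1/3843) + 1039/(-1176 - 4*I*√15) = 4800*(1/3843) + 1039/(-1176 - 4*I*√15) = 1600/1281 + 1039/(-1176 - 4*I*√15)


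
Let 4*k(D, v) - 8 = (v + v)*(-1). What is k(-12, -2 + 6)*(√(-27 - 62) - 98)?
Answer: 0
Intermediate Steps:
k(D, v) = 2 - v/2 (k(D, v) = 2 + ((v + v)*(-1))/4 = 2 + ((2*v)*(-1))/4 = 2 + (-2*v)/4 = 2 - v/2)
k(-12, -2 + 6)*(√(-27 - 62) - 98) = (2 - (-2 + 6)/2)*(√(-27 - 62) - 98) = (2 - ½*4)*(√(-89) - 98) = (2 - 2)*(I*√89 - 98) = 0*(-98 + I*√89) = 0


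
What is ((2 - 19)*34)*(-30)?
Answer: 17340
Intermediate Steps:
((2 - 19)*34)*(-30) = -17*34*(-30) = -578*(-30) = 17340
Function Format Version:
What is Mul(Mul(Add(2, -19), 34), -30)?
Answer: 17340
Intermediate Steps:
Mul(Mul(Add(2, -19), 34), -30) = Mul(Mul(-17, 34), -30) = Mul(-578, -30) = 17340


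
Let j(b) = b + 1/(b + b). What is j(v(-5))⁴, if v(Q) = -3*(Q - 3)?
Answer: 1767328289281/5308416 ≈ 3.3293e+5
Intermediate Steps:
v(Q) = 9 - 3*Q (v(Q) = -3*(-3 + Q) = 9 - 3*Q)
j(b) = b + 1/(2*b)
j(v(-5))⁴ = ((9 - 3*(-5)) + 1/(2*(9 - 3*(-5))))⁴ = ((9 + 15) + 1/(2*(9 + 15)))⁴ = (24 + (½)/24)⁴ = (24 + (½)*(1/24))⁴ = (24 + 1/48)⁴ = (1153/48)⁴ = 1767328289281/5308416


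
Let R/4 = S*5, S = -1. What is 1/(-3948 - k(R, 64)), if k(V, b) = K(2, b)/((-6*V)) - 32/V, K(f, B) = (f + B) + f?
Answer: -6/23701 ≈ -0.00025315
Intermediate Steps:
R = -20 (R = 4*(-1*5) = 4*(-5) = -20)
K(f, B) = B + 2*f (K(f, B) = (B + f) + f = B + 2*f)
k(V, b) = -32/V - (4 + b)/(6*V) (k(V, b) = (b + 2*2)/((-6*V)) - 32/V = (b + 4)*(-1/(6*V)) - 32/V = (4 + b)*(-1/(6*V)) - 32/V = -(4 + b)/(6*V) - 32/V = -32/V - (4 + b)/(6*V))
1/(-3948 - k(R, 64)) = 1/(-3948 - (-196 - 1*64)/(6*(-20))) = 1/(-3948 - (-1)*(-196 - 64)/(6*20)) = 1/(-3948 - (-1)*(-260)/(6*20)) = 1/(-3948 - 1*13/6) = 1/(-3948 - 13/6) = 1/(-23701/6) = -6/23701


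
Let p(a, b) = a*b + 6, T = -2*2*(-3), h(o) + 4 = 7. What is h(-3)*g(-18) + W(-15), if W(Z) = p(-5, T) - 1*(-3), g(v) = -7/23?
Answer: -1194/23 ≈ -51.913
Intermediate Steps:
g(v) = -7/23 (g(v) = -7*1/23 = -7/23)
h(o) = 3 (h(o) = -4 + 7 = 3)
T = 12 (T = -4*(-3) = 12)
p(a, b) = 6 + a*b
W(Z) = -51 (W(Z) = (6 - 5*12) - 1*(-3) = (6 - 60) + 3 = -54 + 3 = -51)
h(-3)*g(-18) + W(-15) = 3*(-7/23) - 51 = -21/23 - 51 = -1194/23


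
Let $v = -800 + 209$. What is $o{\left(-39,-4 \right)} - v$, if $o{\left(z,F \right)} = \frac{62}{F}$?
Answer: $\frac{1151}{2} \approx 575.5$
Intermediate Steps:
$v = -591$
$o{\left(-39,-4 \right)} - v = \frac{62}{-4} - -591 = 62 \left(- \frac{1}{4}\right) + 591 = - \frac{31}{2} + 591 = \frac{1151}{2}$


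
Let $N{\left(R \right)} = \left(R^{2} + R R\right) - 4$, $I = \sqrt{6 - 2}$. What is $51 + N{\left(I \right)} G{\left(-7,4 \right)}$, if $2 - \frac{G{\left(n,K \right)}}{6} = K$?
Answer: $3$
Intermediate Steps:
$G{\left(n,K \right)} = 12 - 6 K$
$I = 2$ ($I = \sqrt{4} = 2$)
$N{\left(R \right)} = -4 + 2 R^{2}$ ($N{\left(R \right)} = \left(R^{2} + R^{2}\right) - 4 = 2 R^{2} - 4 = -4 + 2 R^{2}$)
$51 + N{\left(I \right)} G{\left(-7,4 \right)} = 51 + \left(-4 + 2 \cdot 2^{2}\right) \left(12 - 24\right) = 51 + \left(-4 + 2 \cdot 4\right) \left(12 - 24\right) = 51 + \left(-4 + 8\right) \left(-12\right) = 51 + 4 \left(-12\right) = 51 - 48 = 3$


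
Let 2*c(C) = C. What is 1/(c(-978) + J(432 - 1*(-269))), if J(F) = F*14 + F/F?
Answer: 1/9326 ≈ 0.00010723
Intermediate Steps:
c(C) = C/2
J(F) = 1 + 14*F (J(F) = 14*F + 1 = 1 + 14*F)
1/(c(-978) + J(432 - 1*(-269))) = 1/((1/2)*(-978) + (1 + 14*(432 - 1*(-269)))) = 1/(-489 + (1 + 14*(432 + 269))) = 1/(-489 + (1 + 14*701)) = 1/(-489 + (1 + 9814)) = 1/(-489 + 9815) = 1/9326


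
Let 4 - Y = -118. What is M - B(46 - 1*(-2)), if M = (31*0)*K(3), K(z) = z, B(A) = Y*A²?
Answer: -281088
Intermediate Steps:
Y = 122 (Y = 4 - 1*(-118) = 4 + 118 = 122)
B(A) = 122*A²
M = 0 (M = (31*0)*3 = 0*3 = 0)
M - B(46 - 1*(-2)) = 0 - 122*(46 - 1*(-2))² = 0 - 122*(46 + 2)² = 0 - 122*48² = 0 - 122*2304 = 0 - 1*281088 = 0 - 281088 = -281088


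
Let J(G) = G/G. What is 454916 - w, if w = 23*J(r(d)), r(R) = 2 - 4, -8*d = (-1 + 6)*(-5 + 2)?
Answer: 454893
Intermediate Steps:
d = 15/8 (d = -(-1 + 6)*(-5 + 2)/8 = -5*(-3)/8 = -1/8*(-15) = 15/8 ≈ 1.8750)
r(R) = -2
J(G) = 1
w = 23 (w = 23*1 = 23)
454916 - w = 454916 - 1*23 = 454916 - 23 = 454893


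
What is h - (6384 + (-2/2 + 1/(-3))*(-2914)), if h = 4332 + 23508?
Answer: 52712/3 ≈ 17571.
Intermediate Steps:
h = 27840
h - (6384 + (-2/2 + 1/(-3))*(-2914)) = 27840 - (6384 + (-2/2 + 1/(-3))*(-2914)) = 27840 - (6384 + (-2*½ + 1*(-⅓))*(-2914)) = 27840 - (6384 + (-1 - ⅓)*(-2914)) = 27840 - (6384 - 4/3*(-2914)) = 27840 - (6384 + 11656/3) = 27840 - 1*30808/3 = 27840 - 30808/3 = 52712/3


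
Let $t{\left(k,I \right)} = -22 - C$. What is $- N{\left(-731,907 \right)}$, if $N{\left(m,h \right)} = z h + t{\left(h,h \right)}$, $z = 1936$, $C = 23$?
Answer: $-1755907$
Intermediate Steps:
$t{\left(k,I \right)} = -45$ ($t{\left(k,I \right)} = -22 - 23 = -45$)
$N{\left(m,h \right)} = -45 + 1936 h$ ($N{\left(m,h \right)} = 1936 h - 45 = -45 + 1936 h$)
$- N{\left(-731,907 \right)} = - (-45 + 1936 \cdot 907) = - (-45 + 1755952) = \left(-1\right) 1755907 = -1755907$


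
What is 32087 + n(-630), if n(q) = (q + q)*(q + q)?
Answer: 1619687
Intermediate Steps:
n(q) = 4*q**2 (n(q) = (2*q)*(2*q) = 4*q**2)
32087 + n(-630) = 32087 + 4*(-630)**2 = 32087 + 4*396900 = 32087 + 1587600 = 1619687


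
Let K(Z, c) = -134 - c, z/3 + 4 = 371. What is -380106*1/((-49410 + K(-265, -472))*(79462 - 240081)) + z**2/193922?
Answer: 2388591994627359/382118238084424 ≈ 6.2509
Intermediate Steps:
z = 1101 (z = -12 + 3*371 = -12 + 1113 = 1101)
-380106*1/((-49410 + K(-265, -472))*(79462 - 240081)) + z**2/193922 = -380106*1/((-49410 + (-134 - 1*(-472)))*(79462 - 240081)) + 1101**2/193922 = -380106*(-1/(160619*(-49410 + (-134 + 472)))) + 1212201*(1/193922) = -380106*(-1/(160619*(-49410 + 338))) + 1212201/193922 = -380106/((-49072*(-160619))) + 1212201/193922 = -380106/7881895568 + 1212201/193922 = -380106*1/7881895568 + 1212201/193922 = -190053/3940947784 + 1212201/193922 = 2388591994627359/382118238084424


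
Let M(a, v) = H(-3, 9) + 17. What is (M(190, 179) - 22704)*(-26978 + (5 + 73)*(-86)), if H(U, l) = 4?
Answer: 764099538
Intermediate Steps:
M(a, v) = 21 (M(a, v) = 4 + 17 = 21)
(M(190, 179) - 22704)*(-26978 + (5 + 73)*(-86)) = (21 - 22704)*(-26978 + (5 + 73)*(-86)) = -22683*(-26978 + 78*(-86)) = -22683*(-26978 - 6708) = -22683*(-33686) = 764099538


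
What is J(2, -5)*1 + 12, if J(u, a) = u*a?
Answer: 2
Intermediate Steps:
J(u, a) = a*u
J(2, -5)*1 + 12 = -5*2*1 + 12 = -10*1 + 12 = -10 + 12 = 2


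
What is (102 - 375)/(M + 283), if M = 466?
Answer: -39/107 ≈ -0.36449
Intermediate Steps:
(102 - 375)/(M + 283) = (102 - 375)/(466 + 283) = -273/749 = -273*1/749 = -39/107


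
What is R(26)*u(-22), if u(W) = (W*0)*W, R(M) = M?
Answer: 0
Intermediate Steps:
u(W) = 0 (u(W) = 0*W = 0)
R(26)*u(-22) = 26*0 = 0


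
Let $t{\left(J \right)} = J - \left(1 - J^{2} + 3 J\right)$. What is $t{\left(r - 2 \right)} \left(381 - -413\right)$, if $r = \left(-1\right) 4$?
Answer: $37318$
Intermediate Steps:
$r = -4$
$t{\left(J \right)} = -1 + J^{2} - 2 J$ ($t{\left(J \right)} = J - \left(1 - J^{2} + 3 J\right) = -1 + J^{2} - 2 J$)
$t{\left(r - 2 \right)} \left(381 - -413\right) = \left(-1 + \left(-4 - 2\right)^{2} - 2 \left(-4 - 2\right)\right) \left(381 - -413\right) = \left(-1 + \left(-4 - 2\right)^{2} - 2 \left(-4 - 2\right)\right) \left(381 + 413\right) = \left(-1 + \left(-6\right)^{2} - -12\right) 794 = \left(-1 + 36 + 12\right) 794 = 47 \cdot 794 = 37318$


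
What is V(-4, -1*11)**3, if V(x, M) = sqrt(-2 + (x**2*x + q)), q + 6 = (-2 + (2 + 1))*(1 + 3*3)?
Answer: -62*I*sqrt(62) ≈ -488.19*I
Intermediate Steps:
q = 4 (q = -6 + (-2 + (2 + 1))*(1 + 3*3) = -6 + (-2 + 3)*(1 + 9) = -6 + 1*10 = -6 + 10 = 4)
V(x, M) = sqrt(2 + x**3) (V(x, M) = sqrt(-2 + (x**2*x + 4)) = sqrt(-2 + (x**3 + 4)) = sqrt(-2 + (4 + x**3)) = sqrt(2 + x**3))
V(-4, -1*11)**3 = (sqrt(2 + (-4)**3))**3 = (sqrt(2 - 64))**3 = (sqrt(-62))**3 = (I*sqrt(62))**3 = -62*I*sqrt(62)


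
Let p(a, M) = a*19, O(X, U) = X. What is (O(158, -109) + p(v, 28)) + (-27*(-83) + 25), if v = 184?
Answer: 5920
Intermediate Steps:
p(a, M) = 19*a
(O(158, -109) + p(v, 28)) + (-27*(-83) + 25) = (158 + 19*184) + (-27*(-83) + 25) = (158 + 3496) + (2241 + 25) = 3654 + 2266 = 5920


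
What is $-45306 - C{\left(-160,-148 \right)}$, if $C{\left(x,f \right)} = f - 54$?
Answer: $-45104$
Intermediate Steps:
$C{\left(x,f \right)} = -54 + f$ ($C{\left(x,f \right)} = f - 54 = -54 + f$)
$-45306 - C{\left(-160,-148 \right)} = -45306 - \left(-54 - 148\right) = -45306 - -202 = -45306 + 202 = -45104$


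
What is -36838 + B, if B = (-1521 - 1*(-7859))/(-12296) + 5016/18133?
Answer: -4106788900301/111481684 ≈ -36838.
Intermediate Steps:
B = -26625109/111481684 (B = (-1521 + 7859)*(-1/12296) + 5016*(1/18133) = 6338*(-1/12296) + 5016/18133 = -3169/6148 + 5016/18133 = -26625109/111481684 ≈ -0.23883)
-36838 + B = -36838 - 26625109/111481684 = -4106788900301/111481684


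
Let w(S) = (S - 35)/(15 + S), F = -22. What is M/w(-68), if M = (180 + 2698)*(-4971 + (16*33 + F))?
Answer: -681064310/103 ≈ -6.6123e+6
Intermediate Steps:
w(S) = (-35 + S)/(15 + S)
M = -12850270 (M = (180 + 2698)*(-4971 + (16*33 - 22)) = 2878*(-4971 + (528 - 22)) = 2878*(-4971 + 506) = 2878*(-4465) = -12850270)
M/w(-68) = -12850270*(15 - 68)/(-35 - 68) = -12850270/(-103/(-53)) = -12850270/((-1/53*(-103))) = -12850270/103/53 = -12850270*53/103 = -681064310/103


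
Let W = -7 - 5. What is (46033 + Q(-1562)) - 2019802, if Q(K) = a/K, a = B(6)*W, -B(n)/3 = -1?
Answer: -1541513571/781 ≈ -1.9738e+6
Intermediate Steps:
B(n) = 3 (B(n) = -3*(-1) = 3)
W = -12
a = -36 (a = 3*(-12) = -36)
Q(K) = -36/K
(46033 + Q(-1562)) - 2019802 = (46033 - 36/(-1562)) - 2019802 = (46033 - 36*(-1/1562)) - 2019802 = (46033 + 18/781) - 2019802 = 35951791/781 - 2019802 = -1541513571/781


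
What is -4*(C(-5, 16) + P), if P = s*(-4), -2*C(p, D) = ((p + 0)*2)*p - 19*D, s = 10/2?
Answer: -428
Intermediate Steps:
s = 5 (s = 10*(½) = 5)
C(p, D) = -p² + 19*D/2 (C(p, D) = -(((p + 0)*2)*p - 19*D)/2 = -((p*2)*p - 19*D)/2 = -((2*p)*p - 19*D)/2 = -(2*p² - 19*D)/2 = -(-19*D + 2*p²)/2 = -p² + 19*D/2)
P = -20 (P = 5*(-4) = -20)
-4*(C(-5, 16) + P) = -4*((-1*(-5)² + (19/2)*16) - 20) = -4*((-1*25 + 152) - 20) = -4*((-25 + 152) - 20) = -4*(127 - 20) = -4*107 = -428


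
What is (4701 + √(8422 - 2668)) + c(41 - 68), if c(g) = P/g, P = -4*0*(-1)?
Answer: 4701 + √5754 ≈ 4776.9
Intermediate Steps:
P = 0 (P = 0*(-1) = 0)
c(g) = 0 (c(g) = 0/g = 0)
(4701 + √(8422 - 2668)) + c(41 - 68) = (4701 + √(8422 - 2668)) + 0 = (4701 + √5754) + 0 = 4701 + √5754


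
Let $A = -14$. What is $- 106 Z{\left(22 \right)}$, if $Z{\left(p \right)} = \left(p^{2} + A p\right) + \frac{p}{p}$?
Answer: $-18762$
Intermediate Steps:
$Z{\left(p \right)} = 1 + p^{2} - 14 p$ ($Z{\left(p \right)} = \left(p^{2} - 14 p\right) + \frac{p}{p} = \left(p^{2} - 14 p\right) + 1 = 1 + p^{2} - 14 p$)
$- 106 Z{\left(22 \right)} = - 106 \left(1 + 22^{2} - 308\right) = - 106 \left(1 + 484 - 308\right) = \left(-106\right) 177 = -18762$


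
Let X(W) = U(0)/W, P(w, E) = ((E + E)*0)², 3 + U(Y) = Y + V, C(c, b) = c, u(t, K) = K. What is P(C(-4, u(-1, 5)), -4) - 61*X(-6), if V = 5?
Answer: 61/3 ≈ 20.333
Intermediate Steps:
U(Y) = 2 + Y (U(Y) = -3 + (Y + 5) = -3 + (5 + Y) = 2 + Y)
P(w, E) = 0 (P(w, E) = ((2*E)*0)² = 0² = 0)
X(W) = 2/W (X(W) = (2 + 0)/W = 2/W)
P(C(-4, u(-1, 5)), -4) - 61*X(-6) = 0 - 122/(-6) = 0 - 122*(-1)/6 = 0 - 61*(-⅓) = 0 + 61/3 = 61/3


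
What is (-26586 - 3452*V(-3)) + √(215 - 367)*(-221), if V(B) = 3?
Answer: -36942 - 442*I*√38 ≈ -36942.0 - 2724.7*I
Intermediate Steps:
(-26586 - 3452*V(-3)) + √(215 - 367)*(-221) = (-26586 - 3452*3) + √(215 - 367)*(-221) = (-26586 - 10356) + √(-152)*(-221) = -36942 + (2*I*√38)*(-221) = -36942 - 442*I*√38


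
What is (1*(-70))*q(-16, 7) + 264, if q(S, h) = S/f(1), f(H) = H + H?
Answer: 824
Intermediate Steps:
f(H) = 2*H
q(S, h) = S/2 (q(S, h) = S/((2*1)) = S/2)
(1*(-70))*q(-16, 7) + 264 = (1*(-70))*((1/2)*(-16)) + 264 = -70*(-8) + 264 = 560 + 264 = 824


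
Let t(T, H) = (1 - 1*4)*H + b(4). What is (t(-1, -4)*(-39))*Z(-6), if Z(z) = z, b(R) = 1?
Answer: 3042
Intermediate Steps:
t(T, H) = 1 - 3*H (t(T, H) = (1 - 1*4)*H + 1 = (1 - 4)*H + 1 = -3*H + 1 = 1 - 3*H)
(t(-1, -4)*(-39))*Z(-6) = ((1 - 3*(-4))*(-39))*(-6) = ((1 + 12)*(-39))*(-6) = (13*(-39))*(-6) = -507*(-6) = 3042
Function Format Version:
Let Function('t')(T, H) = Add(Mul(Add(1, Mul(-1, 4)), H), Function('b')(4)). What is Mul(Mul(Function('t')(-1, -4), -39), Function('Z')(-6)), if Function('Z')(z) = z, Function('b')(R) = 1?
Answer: 3042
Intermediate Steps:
Function('t')(T, H) = Add(1, Mul(-3, H)) (Function('t')(T, H) = Add(Mul(Add(1, Mul(-1, 4)), H), 1) = Add(Mul(Add(1, -4), H), 1) = Add(Mul(-3, H), 1) = Add(1, Mul(-3, H)))
Mul(Mul(Function('t')(-1, -4), -39), Function('Z')(-6)) = Mul(Mul(Add(1, Mul(-3, -4)), -39), -6) = Mul(Mul(Add(1, 12), -39), -6) = Mul(Mul(13, -39), -6) = Mul(-507, -6) = 3042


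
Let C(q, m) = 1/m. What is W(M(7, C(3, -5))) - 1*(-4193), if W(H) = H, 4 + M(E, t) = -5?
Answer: 4184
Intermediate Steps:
C(q, m) = 1/m
M(E, t) = -9 (M(E, t) = -4 - 5 = -9)
W(M(7, C(3, -5))) - 1*(-4193) = -9 - 1*(-4193) = -9 + 4193 = 4184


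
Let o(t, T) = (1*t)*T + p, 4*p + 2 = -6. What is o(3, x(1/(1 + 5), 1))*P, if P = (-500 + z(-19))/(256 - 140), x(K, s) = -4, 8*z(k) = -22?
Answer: 14077/232 ≈ 60.677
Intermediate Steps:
z(k) = -11/4 (z(k) = (⅛)*(-22) = -11/4)
p = -2 (p = -½ + (¼)*(-6) = -½ - 3/2 = -2)
P = -2011/464 (P = (-500 - 11/4)/(256 - 140) = -2011/4/116 = -2011/4*1/116 = -2011/464 ≈ -4.3341)
o(t, T) = -2 + T*t (o(t, T) = (1*t)*T - 2 = t*T - 2 = T*t - 2 = -2 + T*t)
o(3, x(1/(1 + 5), 1))*P = (-2 - 4*3)*(-2011/464) = (-2 - 12)*(-2011/464) = -14*(-2011/464) = 14077/232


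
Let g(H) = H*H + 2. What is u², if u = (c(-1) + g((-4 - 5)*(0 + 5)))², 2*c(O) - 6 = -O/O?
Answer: 271441474181361/16 ≈ 1.6965e+13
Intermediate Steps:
g(H) = 2 + H² (g(H) = H² + 2 = 2 + H²)
c(O) = 5/2 (c(O) = 3 + (-O/O)/2 = 3 + (-1*1)/2 = 3 + (½)*(-1) = 3 - ½ = 5/2)
u = 16475481/4 (u = (5/2 + (2 + ((-4 - 5)*(0 + 5))²))² = (5/2 + (2 + (-9*5)²))² = (5/2 + (2 + (-45)²))² = (5/2 + (2 + 2025))² = (5/2 + 2027)² = (4059/2)² = 16475481/4 ≈ 4.1189e+6)
u² = (16475481/4)² = 271441474181361/16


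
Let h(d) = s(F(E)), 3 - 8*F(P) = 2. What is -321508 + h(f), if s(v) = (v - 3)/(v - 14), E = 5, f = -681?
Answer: -35687365/111 ≈ -3.2151e+5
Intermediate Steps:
F(P) = ⅛ (F(P) = 3/8 - ⅛*2 = 3/8 - ¼ = ⅛)
s(v) = (-3 + v)/(-14 + v)
h(d) = 23/111 (h(d) = (-3 + ⅛)/(-14 + ⅛) = -23/8/(-111/8) = -8/111*(-23/8) = 23/111)
-321508 + h(f) = -321508 + 23/111 = -35687365/111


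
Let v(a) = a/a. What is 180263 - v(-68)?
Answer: 180262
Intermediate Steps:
v(a) = 1
180263 - v(-68) = 180263 - 1*1 = 180263 - 1 = 180262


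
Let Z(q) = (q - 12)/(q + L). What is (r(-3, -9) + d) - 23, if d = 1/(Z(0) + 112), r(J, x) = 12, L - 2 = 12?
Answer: -8551/778 ≈ -10.991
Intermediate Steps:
L = 14 (L = 2 + 12 = 14)
Z(q) = (-12 + q)/(14 + q) (Z(q) = (q - 12)/(q + 14) = (-12 + q)/(14 + q))
d = 7/778 (d = 1/((-12 + 0)/(14 + 0) + 112) = 1/(-12/14 + 112) = 1/((1/14)*(-12) + 112) = 1/(-6/7 + 112) = 1/(778/7) = 7/778 ≈ 0.0089974)
(r(-3, -9) + d) - 23 = (12 + 7/778) - 23 = 9343/778 - 23 = -8551/778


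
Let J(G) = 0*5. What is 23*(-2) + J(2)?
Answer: -46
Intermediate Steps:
J(G) = 0
23*(-2) + J(2) = 23*(-2) + 0 = -46 + 0 = -46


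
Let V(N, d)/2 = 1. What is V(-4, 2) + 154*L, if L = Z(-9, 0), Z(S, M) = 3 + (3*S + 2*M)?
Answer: -3694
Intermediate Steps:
V(N, d) = 2 (V(N, d) = 2*1 = 2)
Z(S, M) = 3 + 2*M + 3*S (Z(S, M) = 3 + (2*M + 3*S) = 3 + 2*M + 3*S)
L = -24 (L = 3 + 2*0 + 3*(-9) = 3 + 0 - 27 = -24)
V(-4, 2) + 154*L = 2 + 154*(-24) = 2 - 3696 = -3694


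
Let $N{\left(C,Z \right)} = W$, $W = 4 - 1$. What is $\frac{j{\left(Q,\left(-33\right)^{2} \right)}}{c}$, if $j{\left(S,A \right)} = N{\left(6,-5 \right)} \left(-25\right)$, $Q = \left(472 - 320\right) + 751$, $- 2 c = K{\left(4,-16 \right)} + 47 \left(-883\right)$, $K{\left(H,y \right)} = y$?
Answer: $- \frac{50}{13839} \approx -0.003613$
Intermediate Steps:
$W = 3$
$c = \frac{41517}{2}$ ($c = - \frac{-16 + 47 \left(-883\right)}{2} = - \frac{-16 - 41501}{2} = \left(- \frac{1}{2}\right) \left(-41517\right) = \frac{41517}{2} \approx 20759.0$)
$N{\left(C,Z \right)} = 3$
$Q = 903$ ($Q = 152 + 751 = 903$)
$j{\left(S,A \right)} = -75$ ($j{\left(S,A \right)} = 3 \left(-25\right) = -75$)
$\frac{j{\left(Q,\left(-33\right)^{2} \right)}}{c} = - \frac{75}{\frac{41517}{2}} = \left(-75\right) \frac{2}{41517} = - \frac{50}{13839}$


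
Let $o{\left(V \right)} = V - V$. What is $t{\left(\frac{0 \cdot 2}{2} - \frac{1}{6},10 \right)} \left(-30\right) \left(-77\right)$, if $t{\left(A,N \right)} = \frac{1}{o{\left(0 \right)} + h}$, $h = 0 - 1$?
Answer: $-2310$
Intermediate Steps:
$h = -1$
$o{\left(V \right)} = 0$
$t{\left(A,N \right)} = -1$ ($t{\left(A,N \right)} = \frac{1}{0 - 1} = \frac{1}{-1} = -1$)
$t{\left(\frac{0 \cdot 2}{2} - \frac{1}{6},10 \right)} \left(-30\right) \left(-77\right) = \left(-1\right) \left(-30\right) \left(-77\right) = 30 \left(-77\right) = -2310$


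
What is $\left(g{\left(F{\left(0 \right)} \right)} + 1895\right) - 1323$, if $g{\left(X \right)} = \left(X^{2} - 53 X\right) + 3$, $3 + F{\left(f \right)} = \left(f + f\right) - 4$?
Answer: $995$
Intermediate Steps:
$F{\left(f \right)} = -7 + 2 f$ ($F{\left(f \right)} = -3 + \left(\left(f + f\right) - 4\right) = -3 + \left(2 f - 4\right) = -3 + \left(-4 + 2 f\right) = -7 + 2 f$)
$g{\left(X \right)} = 3 + X^{2} - 53 X$
$\left(g{\left(F{\left(0 \right)} \right)} + 1895\right) - 1323 = \left(\left(3 + \left(-7 + 2 \cdot 0\right)^{2} - 53 \left(-7 + 2 \cdot 0\right)\right) + 1895\right) - 1323 = \left(\left(3 + \left(-7 + 0\right)^{2} - 53 \left(-7 + 0\right)\right) + 1895\right) - 1323 = \left(\left(3 + \left(-7\right)^{2} - -371\right) + 1895\right) - 1323 = \left(\left(3 + 49 + 371\right) + 1895\right) - 1323 = \left(423 + 1895\right) - 1323 = 2318 - 1323 = 995$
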